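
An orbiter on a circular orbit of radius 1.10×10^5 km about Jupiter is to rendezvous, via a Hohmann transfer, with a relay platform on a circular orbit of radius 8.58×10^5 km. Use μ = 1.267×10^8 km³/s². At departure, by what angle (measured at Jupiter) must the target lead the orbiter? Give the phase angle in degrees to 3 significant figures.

Semi-major axis of the transfer orbit: a_t = (1.100×10^5 + 8.580×10^5)/2 = 4.840×10^5 km.
The half-period of the transfer ellipse is t = π√(a_t³/μ) = 93980 s.
Target angular speed ω₂ = √(μ/r₂³) = 1.416×10^-5 rad/s.
Angle swept by the target during transfer: ω₂·t = 1.331 rad = 76.26°.
The orbiter traverses 180° on the transfer ellipse, so the target must lead by 180° − 76.26° = 104°.

φ = 104°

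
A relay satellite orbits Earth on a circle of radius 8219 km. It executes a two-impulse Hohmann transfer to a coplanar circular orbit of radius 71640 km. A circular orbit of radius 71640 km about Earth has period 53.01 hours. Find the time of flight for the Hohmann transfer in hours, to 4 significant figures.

From Kepler's third law T² = 4π²r³/μ at r = 71640 km, T = 53.01 hours = 53.01 × 3600 s = 1.90836×10^5 s: μ = 4π²r³/T² = 3.98571×10^5 km³/s².
Transfer-ellipse semi-major axis a_t = (r₁ + r₂)/2 = (8219 + 71640)/2 = 39929.5 km.
By Kepler's third law the transfer-orbit period is T = 2π√(a_t³/μ), so t = T/2 = 39700 s.
Converting: 39700 s ÷ 3600 s/hour = 11.03 hours.

t = 11.03 hours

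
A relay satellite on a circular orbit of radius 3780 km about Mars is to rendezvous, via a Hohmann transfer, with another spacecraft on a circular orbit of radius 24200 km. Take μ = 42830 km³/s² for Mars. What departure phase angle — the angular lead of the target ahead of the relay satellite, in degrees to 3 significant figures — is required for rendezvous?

φ = 101°

Transfer-ellipse semi-major axis a_t = (r₁ + r₂)/2 = (3780 + 24200)/2 = 13990 km.
The half-period of the transfer ellipse is t = π√(a_t³/μ) = 25119 s.
The target's mean motion on its circular orbit is ω₂ = √(μ/r₂³) = 5.4973×10^-5 rad/s.
Angle swept by the target during transfer: ω₂·t = 1.3809 rad = 79.12°.
The relay satellite traverses 180° on the transfer ellipse, so the target must lead by 180° − 79.12° = 101°.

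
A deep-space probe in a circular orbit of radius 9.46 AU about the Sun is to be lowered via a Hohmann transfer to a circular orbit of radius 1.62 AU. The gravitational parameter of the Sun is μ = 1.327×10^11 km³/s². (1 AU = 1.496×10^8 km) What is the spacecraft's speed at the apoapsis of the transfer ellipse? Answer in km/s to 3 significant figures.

In km: r₁ = 9.46 × 1.496×10^8 = 1.415216×10^9 km; r₂ = 1.62 × 1.496×10^8 = 2.42352×10^8 km.
The Hohmann ellipse has a_t = (r₁ + r₂)/2 = 8.28784×10^8 km.
The apoapsis of the transfer ellipse is at r = 1.415216×10^9 km.
From the vis-viva equation, v = √[μ(2/r − 1/a_t)] = 5.236 km/s.

v = 5.24 km/s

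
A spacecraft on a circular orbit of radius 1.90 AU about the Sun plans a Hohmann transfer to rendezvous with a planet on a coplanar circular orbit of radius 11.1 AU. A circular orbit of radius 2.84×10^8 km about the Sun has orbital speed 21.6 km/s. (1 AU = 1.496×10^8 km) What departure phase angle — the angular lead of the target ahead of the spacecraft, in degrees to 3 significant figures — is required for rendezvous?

φ = 99.3°

From the circular-orbit relation v² = μ/r at r = 2.84×10^8 km: μ = v²r = (21.6)² × 2.84×10^8 = 1.32503×10^11 km³/s².
In km: r₁ = 1.90 × 1.496×10^8 = 2.8424×10^8 km; r₂ = 11.1 × 1.496×10^8 = 1.66056×10^9 km.
Transfer-ellipse semi-major axis a_t = (r₁ + r₂)/2 = (2.8424×10^8 + 1.66056×10^9)/2 = 9.724×10^8 km.
The half-period of the transfer ellipse is t = π√(a_t³/μ) = 2.6170×10^8 s.
The target's mean motion on its circular orbit is ω₂ = √(μ/r₂³) = 5.3794×10^-9 rad/s.
Angle swept by the target during transfer: ω₂·t = 1.4078 rad = 80.66°.
The spacecraft traverses 180° on the transfer ellipse, so the target must lead by 180° − 80.66° = 99.3°.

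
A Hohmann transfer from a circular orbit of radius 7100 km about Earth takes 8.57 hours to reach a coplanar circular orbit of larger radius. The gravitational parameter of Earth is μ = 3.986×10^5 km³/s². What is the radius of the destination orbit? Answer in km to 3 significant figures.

Transfer time t = 8.57 hours = 30852 s, and t = π√(a_t³/μ).
So a_t = (μ t²/π²)^(1/3) = (3.986×10^5 × (30852)² / π²)^(1/3) = 33750 km.
Since a_t = (r₁ + r₂)/2, r₂ = 2a_t − r₁ = 2×33750 − 7100 = 60400 km.

r₂ = 60400 km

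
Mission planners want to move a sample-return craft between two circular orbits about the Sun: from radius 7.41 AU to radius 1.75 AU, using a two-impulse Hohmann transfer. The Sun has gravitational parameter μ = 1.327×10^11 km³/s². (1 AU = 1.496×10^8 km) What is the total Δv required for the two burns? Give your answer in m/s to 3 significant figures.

Δv = 10300 m/s

In km: r₁ = 7.41 × 1.496×10^8 = 1.108536×10^9 km; r₂ = 1.75 × 1.496×10^8 = 2.618×10^8 km.
Semi-major axis of the transfer orbit: a_t = (1.108536×10^9 + 2.618×10^8)/2 = 6.85168×10^8 km.
Circular speed at r₁: v₁ = √(μ/r₁) = √(1.327×10^11/1.108536×10^9) = 10.941 km/s.
On the transfer ellipse at r₁, vis-viva gives v_a = √[μ(2/r₁ − 1/a_t)] = 6.7631 km/s.
First burn Δv₁ = |v_a − v₁| = 4.178 km/s.
At r₂, v₂ = √(μ/r₂) = 22.514 km/s.
Transfer-orbit speed at r₂: v_p = √[μ(2/r₂ − 1/a_t)] = 28.637 km/s.
Second burn Δv₂ = |v₂ − v_p| = 6.123 km/s.
Δv = Δv₁ + Δv₂ = 4.178 + 6.123 = 10.30 km/s.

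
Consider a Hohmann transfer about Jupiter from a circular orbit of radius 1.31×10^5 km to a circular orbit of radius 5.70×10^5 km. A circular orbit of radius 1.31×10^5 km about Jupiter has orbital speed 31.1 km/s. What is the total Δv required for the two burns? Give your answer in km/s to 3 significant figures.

From the circular-orbit relation v² = μ/r at r = 1.31×10^5 km: μ = v²r = (31.1)² × 1.31×10^5 = 1.26705×10^8 km³/s².
The Hohmann ellipse has a_t = (r₁ + r₂)/2 = 3.505×10^5 km.
At r₁ the circular-orbit speed is v₁ = √(μ/r₁) = 31.10 km/s.
Transfer-orbit speed at r₁ (vis-viva): v_p = √[μ(2/r₁ − 1/a_t)] = 39.66 km/s.
First burn Δv₁ = |v_p − v₁| = 8.560 km/s.
Circular speed at r₂: v₂ = √(μ/r₂) = 14.909 km/s.
Transfer-orbit speed at r₂: v_a = √[μ(2/r₂ − 1/a_t)] = 9.1149 km/s.
Second burn Δv₂ = |v₂ − v_a| = 5.794 km/s.
Total Δv = Δv₁ + Δv₂ = 14.35 km/s.

Δv = 14.4 km/s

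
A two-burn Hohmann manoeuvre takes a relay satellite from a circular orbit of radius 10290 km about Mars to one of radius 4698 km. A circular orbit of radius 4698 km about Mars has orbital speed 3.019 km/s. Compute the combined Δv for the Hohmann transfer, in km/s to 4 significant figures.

From the circular-orbit relation v² = μ/r at r = 4698 km: μ = v²r = (3.019)² × 4698 = 42819.3 km³/s².
The Hohmann ellipse has a_t = (r₁ + r₂)/2 = 7494 km.
Circular speed at r₁: v₁ = √(μ/r₁) = √(42819.3/10290) = 2.0399 km/s.
On the transfer ellipse at r₁, vis-viva equation gives v_a = √[μ(2/r₁ − 1/a_t)] = 1.6151 km/s.
First burn Δv₁ = |v_a − v₁| = 0.4248 km/s.
Circular speed at r₂: v₂ = √(μ/r₂) = 3.0190 km/s.
Transfer-orbit speed at r₂: v_p = √[μ(2/r₂ − 1/a_t)] = 3.5376 km/s.
Second burn Δv₂ = |v₂ − v_p| = 0.5186 km/s.
Total Δv = Δv₁ + Δv₂ = 0.9434 km/s.

Δv = 0.9434 km/s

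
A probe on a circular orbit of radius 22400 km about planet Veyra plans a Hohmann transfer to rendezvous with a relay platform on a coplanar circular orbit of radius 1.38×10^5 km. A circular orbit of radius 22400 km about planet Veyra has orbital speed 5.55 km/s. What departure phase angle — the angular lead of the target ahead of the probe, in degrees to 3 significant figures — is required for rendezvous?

From the circular-orbit relation v² = μ/r at r = 22400 km: μ = v²r = (5.55)² × 22400 = 6.89976×10^5 km³/s².
Transfer-ellipse semi-major axis a_t = (r₁ + r₂)/2 = (22400 + 1.380×10^5)/2 = 80200 km.
The half-period of the transfer ellipse is t = π√(a_t³/μ) = 85900.3 s.
Target angular speed ω₂ = √(μ/r₂³) = 1.62031×10^-5 rad/s.
Angle swept by the target during transfer: ω₂·t = 1.3919 rad = 79.75°.
Arrival is 180° from departure on the ellipse, so φ = 180° − 79.75° = 100°.

φ = 100°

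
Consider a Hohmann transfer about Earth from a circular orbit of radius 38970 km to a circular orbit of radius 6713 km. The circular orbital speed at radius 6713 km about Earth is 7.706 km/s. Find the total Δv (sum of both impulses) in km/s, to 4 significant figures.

From the circular-orbit relation v² = μ/r at r = 6713 km: μ = v²r = (7.706)² × 6713 = 3.98634×10^5 km³/s².
Transfer-ellipse semi-major axis a_t = (r₁ + r₂)/2 = (38970 + 6713)/2 = 22841.5 km.
Circular speed at r₁: v₁ = √(μ/r₁) = √(3.98634×10^5/38970) = 3.1983 km/s.
On the transfer ellipse at r₁, v² = μ(2/r − 1/a) gives v_a = √[μ(2/r₁ − 1/a_t)] = 1.7339 km/s.
First burn Δv₁ = |v_a − v₁| = 1.4644 km/s.
Circular speed at r₂: v₂ = √(μ/r₂) = 7.70600 km/s.
Transfer-orbit speed at r₂: v_p = √[μ(2/r₂ − 1/a_t)] = 10.0654 km/s.
Second burn Δv₂ = |v₂ − v_p| = 2.3594 km/s.
Total Δv = Δv₁ + Δv₂ = 3.824 km/s.

Δv = 3.824 km/s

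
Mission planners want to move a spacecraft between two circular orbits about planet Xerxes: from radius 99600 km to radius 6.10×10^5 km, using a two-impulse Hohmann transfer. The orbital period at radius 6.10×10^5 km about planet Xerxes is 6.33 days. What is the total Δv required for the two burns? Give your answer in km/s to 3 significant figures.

Δv = 8.69 km/s

From Kepler's third law T² = 4π²r³/μ at r = 6.10×10^5 km, T = 6.33 days = 6.33 × 86400 s = 5.46912×10^5 s: μ = 4π²r³/T² = 2.99581×10^7 km³/s².
Semi-major axis of the transfer orbit: a_t = (99600 + 6.100×10^5)/2 = 3.548×10^5 km.
At r₁ the circular-orbit speed is v₁ = √(μ/r₁) = 17.3431 km/s.
Transfer-orbit speed at r₁ (vis-viva): v_p = √[μ(2/r₁ − 1/a_t)] = 22.7405 km/s.
First burn Δv₁ = |v_p − v₁| = 5.397 km/s.
At r₂, v₂ = √(μ/r₂) = 7.008 km/s.
Transfer-orbit speed at r₂: v_a = √[μ(2/r₂ − 1/a_t)] = 3.713 km/s.
Second burn Δv₂ = |v₂ − v_a| = 3.295 km/s.
Total Δv = Δv₁ + Δv₂ = 8.692 km/s.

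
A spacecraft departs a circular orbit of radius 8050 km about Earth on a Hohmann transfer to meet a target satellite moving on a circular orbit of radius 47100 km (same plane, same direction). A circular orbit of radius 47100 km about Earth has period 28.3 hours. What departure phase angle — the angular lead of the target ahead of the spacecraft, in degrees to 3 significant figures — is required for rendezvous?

φ = 99.4°

From Kepler's third law T² = 4π²r³/μ at r = 47100 km, T = 28.3 hours = 28.3 × 3600 s = 1.0188×10^5 s: μ = 4π²r³/T² = 3.97415×10^5 km³/s².
Transfer-ellipse semi-major axis a_t = (r₁ + r₂)/2 = (8050 + 47100)/2 = 27575 km.
Transfer time t = π√(a_t³/μ) = 22820 s.
The target's mean motion on its circular orbit is ω₂ = √(μ/r₂³) = 6.167×10^-5 rad/s.
Angle swept by the target during transfer: ω₂·t = 1.4073 rad = 80.63°.
The spacecraft traverses 180° on the transfer ellipse, so the target must lead by 180° − 80.63° = 99.4°.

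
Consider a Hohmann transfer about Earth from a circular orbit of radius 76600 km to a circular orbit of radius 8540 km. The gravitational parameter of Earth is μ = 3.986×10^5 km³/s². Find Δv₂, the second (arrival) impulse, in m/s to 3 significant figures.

Δv₂ = 2330 m/s

Semi-major axis of the transfer orbit: a_t = (76600 + 8540)/2 = 42570 km.
On the circular orbit at r = 8540 km, v_c = √(μ/r) = 6.832 km/s.
Vis-viva on the transfer ellipse at r = 8540 km gives v_t = √[μ(2/r − 1/a_t)] = 9.164 km/s.
Δv₂ = |v_t − v_c| = |9.164 − 6.832| = 2.332 km/s.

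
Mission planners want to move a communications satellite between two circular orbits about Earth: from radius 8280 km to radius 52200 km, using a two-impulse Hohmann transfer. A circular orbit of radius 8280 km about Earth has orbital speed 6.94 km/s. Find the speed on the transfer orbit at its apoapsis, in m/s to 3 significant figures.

From the circular-orbit relation v² = μ/r at r = 8280 km: μ = v²r = (6.94)² × 8280 = 3.98795×10^5 km³/s².
Transfer-ellipse semi-major axis a_t = (r₁ + r₂)/2 = (8280 + 52200)/2 = 30240 km.
The apoapsis of the transfer ellipse is at r = 52200 km.
From the vis-viva equation, v = √[μ(2/r − 1/a_t)] = 1.446 km/s.

v = 1450 m/s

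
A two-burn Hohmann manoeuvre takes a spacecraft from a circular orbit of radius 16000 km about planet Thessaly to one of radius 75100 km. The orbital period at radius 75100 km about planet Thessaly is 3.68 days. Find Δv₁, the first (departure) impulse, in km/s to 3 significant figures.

From Kepler's third law T² = 4π²r³/μ at r = 75100 km, T = 3.68 days = 3.68 × 86400 s = 3.17952×10^5 s: μ = 4π²r³/T² = 1.65408×10^5 km³/s².
Transfer-ellipse semi-major axis a_t = (r₁ + r₂)/2 = (16000 + 75100)/2 = 45550 km.
Circular speed at r = 16000 km: v_c = √(μ/r) = 3.2153 km/s.
Transfer-orbit speed at the same r (vis-viva, a = a_t): v_t = √[μ(2/r − 1/a_t)] = 4.1285 km/s.
Δv₁ = |v_t − v_c| = |4.1285 − 3.2153| = 0.9132 km/s.

Δv₁ = 0.913 km/s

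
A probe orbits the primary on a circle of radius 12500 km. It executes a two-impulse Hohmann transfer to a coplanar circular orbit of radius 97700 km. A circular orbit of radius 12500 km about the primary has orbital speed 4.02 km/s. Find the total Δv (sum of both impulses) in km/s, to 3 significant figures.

From the circular-orbit relation v² = μ/r at r = 12500 km: μ = v²r = (4.02)² × 12500 = 2.02005×10^5 km³/s².
The Hohmann ellipse has a_t = (r₁ + r₂)/2 = 55100 km.
At r₁ the circular-orbit speed is v₁ = √(μ/r₁) = 4.020 km/s.
On the transfer ellipse at r₁, vis-viva gives v_p = √[μ(2/r₁ − 1/a_t)] = 5.353 km/s.
First burn Δv₁ = |v_p − v₁| = 1.333 km/s.
Circular speed at r₂: v₂ = √(μ/r₂) = 1.4379 km/s.
Transfer-orbit speed at r₂: v_a = √[μ(2/r₂ − 1/a_t)] = 0.68488 km/s.
Second burn Δv₂ = |v₂ − v_a| = 0.7530 km/s.
Total Δv = Δv₁ + Δv₂ = 2.086 km/s.

Δv = 2.09 km/s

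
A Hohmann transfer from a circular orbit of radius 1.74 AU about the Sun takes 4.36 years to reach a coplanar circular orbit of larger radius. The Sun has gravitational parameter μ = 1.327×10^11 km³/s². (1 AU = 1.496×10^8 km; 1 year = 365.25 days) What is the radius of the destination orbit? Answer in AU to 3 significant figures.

In km: r₁ = 1.74 × 1.496×10^8 = 2.60304×10^8 km.
Transfer time t = 4.36 years × 365.25 × 86400 s = 1.37591136×10^8 s, and t = π√(a_t³/μ).
So a_t = (μ t²/π²)^(1/3) = (1.327×10^11 × (1.37591136×10^8)² / π²)^(1/3) = 6.3375×10^8 km.
Since a_t = (r₁ + r₂)/2, r₂ = 2a_t − r₁ = 2×6.3375×10^8 − 2.60304×10^8 = 1.007196×10^9 km.
In AU: r₂ = 1.007196×10^9 / 1.496×10^8 = 6.73 AU.

r₂ = 6.73 AU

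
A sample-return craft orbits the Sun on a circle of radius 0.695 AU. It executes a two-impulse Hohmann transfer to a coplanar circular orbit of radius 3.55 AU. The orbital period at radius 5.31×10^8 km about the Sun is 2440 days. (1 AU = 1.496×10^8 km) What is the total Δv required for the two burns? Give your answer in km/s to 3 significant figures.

Δv = 17.3 km/s

From Kepler's third law T² = 4π²r³/μ at r = 5.31×10^8 km, T = 2440 days = 2440 × 86400 s = 2.10816×10^8 s: μ = 4π²r³/T² = 1.32995×10^11 km³/s².
In km: r₁ = 0.695 × 1.496×10^8 = 1.03972×10^8 km; r₂ = 3.55 × 1.496×10^8 = 5.3108×10^8 km.
Transfer-ellipse semi-major axis a_t = (r₁ + r₂)/2 = (1.03972×10^8 + 5.3108×10^8)/2 = 3.17526×10^8 km.
Circular speed at r₁: v₁ = √(μ/r₁) = √(1.32995×10^11/1.03972×10^8) = 35.765 km/s.
On the transfer ellipse at r₁, vis-viva equation gives v_p = √[μ(2/r₁ − 1/a_t)] = 46.254 km/s.
First burn Δv₁ = |v_p − v₁| = 10.49 km/s.
At r₂, v₂ = √(μ/r₂) = 15.8248 km/s.
Transfer-orbit speed at r₂: v_a = √[μ(2/r₂ − 1/a_t)] = 9.05538 km/s.
Second burn Δv₂ = |v₂ − v_a| = 6.769 km/s.
Δv = Δv₁ + Δv₂ = 10.49 + 6.769 = 17.26 km/s.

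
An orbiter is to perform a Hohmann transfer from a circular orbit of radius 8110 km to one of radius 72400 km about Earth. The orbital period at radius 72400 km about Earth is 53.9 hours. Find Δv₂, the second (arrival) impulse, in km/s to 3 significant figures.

From Kepler's third law T² = 4π²r³/μ at r = 72400 km, T = 53.9 hours = 53.9 × 3600 s = 1.9404×10^5 s: μ = 4π²r³/T² = 3.97917×10^5 km³/s².
The Hohmann ellipse has a_t = (r₁ + r₂)/2 = 40255 km.
Circular speed at r = 72400 km: v_c = √(μ/r) = 2.344 km/s.
Transfer-orbit speed at the same r (vis-viva, a = a_t): v_t = √[μ(2/r − 1/a_t)] = 1.052 km/s.
Δv₂ = |v_t − v_c| = |1.052 − 2.344| = 1.292 km/s.

Δv₂ = 1.29 km/s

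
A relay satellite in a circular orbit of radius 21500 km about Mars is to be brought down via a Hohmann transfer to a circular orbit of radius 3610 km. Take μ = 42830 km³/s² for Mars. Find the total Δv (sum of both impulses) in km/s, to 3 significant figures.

Semi-major axis of the transfer orbit: a_t = (21500 + 3610)/2 = 12555 km.
At r₁ the circular-orbit speed is v₁ = √(μ/r₁) = 1.4114 km/s.
On the transfer ellipse at r₁, vis-viva equation gives v_a = √[μ(2/r₁ − 1/a_t)] = 0.75683 km/s.
First burn Δv₁ = |v_a − v₁| = 0.6546 km/s.
Circular speed at r₂: v₂ = √(μ/r₂) = 3.444 km/s.
Transfer-orbit speed at r₂: v_p = √[μ(2/r₂ − 1/a_t)] = 4.507 km/s.
Second burn Δv₂ = |v₂ − v_p| = 1.063 km/s.
Δv = Δv₁ + Δv₂ = 0.6546 + 1.063 = 1.718 km/s.

Δv = 1.72 km/s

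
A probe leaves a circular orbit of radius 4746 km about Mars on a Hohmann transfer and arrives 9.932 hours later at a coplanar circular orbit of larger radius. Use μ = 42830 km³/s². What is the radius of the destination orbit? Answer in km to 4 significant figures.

r₂ = 30660 km

Transfer time t = 9.932 hours = 35755.2 s, and t = π√(a_t³/μ).
So a_t = (μ t²/π²)^(1/3) = (42830 × (35755.2)² / π²)^(1/3) = 17703 km.
Since a_t = (r₁ + r₂)/2, r₂ = 2a_t − r₁ = 2×17703 − 4746 = 30660 km.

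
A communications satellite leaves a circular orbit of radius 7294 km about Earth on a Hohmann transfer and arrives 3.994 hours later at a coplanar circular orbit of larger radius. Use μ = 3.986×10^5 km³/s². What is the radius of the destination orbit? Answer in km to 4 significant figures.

r₂ = 33280 km

Transfer time t = 3.994 hours = 14378.4 s, and t = π√(a_t³/μ).
So a_t = (μ t²/π²)^(1/3) = (3.986×10^5 × (14378.4)² / π²)^(1/3) = 20287 km.
Since a_t = (r₁ + r₂)/2, r₂ = 2a_t − r₁ = 2×20287 − 7294 = 33280 km.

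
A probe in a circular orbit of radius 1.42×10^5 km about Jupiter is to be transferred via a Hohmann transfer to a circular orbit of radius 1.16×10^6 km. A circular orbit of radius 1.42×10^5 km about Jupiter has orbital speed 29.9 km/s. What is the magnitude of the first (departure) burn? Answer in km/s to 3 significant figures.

Δv₁ = 10.0 km/s

From the circular-orbit relation v² = μ/r at r = 1.42×10^5 km: μ = v²r = (29.9)² × 1.42×10^5 = 1.26949×10^8 km³/s².
Transfer-ellipse semi-major axis a_t = (r₁ + r₂)/2 = (1.420×10^5 + 1.160×10^6)/2 = 6.510×10^5 km.
Circular speed at r = 1.420×10^5 km: v_c = √(μ/r) = 29.90 km/s.
Transfer-orbit speed at the same r (vis-viva, a = a_t): v_t = √[μ(2/r − 1/a_t)] = 39.91 km/s.
Δv₁ = |v_t − v_c| = |39.91 − 29.90| = 10.01 km/s.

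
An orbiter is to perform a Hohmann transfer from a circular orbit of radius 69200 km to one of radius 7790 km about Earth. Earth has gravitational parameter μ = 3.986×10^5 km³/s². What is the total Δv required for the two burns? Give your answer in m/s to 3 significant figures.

Semi-major axis of the transfer orbit: a_t = (69200 + 7790)/2 = 38495 km.
Circular speed at r₁: v₁ = √(μ/r₁) = √(3.986×10^5/69200) = 2.400 km/s.
On the transfer ellipse at r₁, vis-viva equation gives v_a = √[μ(2/r₁ − 1/a_t)] = 1.080 km/s.
First burn Δv₁ = |v_a − v₁| = 1.320 km/s.
Circular speed at r₂: v₂ = √(μ/r₂) = 7.153 km/s.
Transfer-orbit speed at r₂: v_p = √[μ(2/r₂ − 1/a_t)] = 9.591 km/s.
Second burn Δv₂ = |v₂ − v_p| = 2.438 km/s.
Total Δv = Δv₁ + Δv₂ = 3.758 km/s.

Δv = 3760 m/s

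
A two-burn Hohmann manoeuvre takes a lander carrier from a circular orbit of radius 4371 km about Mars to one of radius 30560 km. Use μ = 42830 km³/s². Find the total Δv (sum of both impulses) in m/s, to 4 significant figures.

Transfer-ellipse semi-major axis a_t = (r₁ + r₂)/2 = (4371 + 30560)/2 = 17465.5 km.
At r₁ the circular-orbit speed is v₁ = √(μ/r₁) = 3.1303 km/s.
On the transfer ellipse at r₁, vis-viva gives v_p = √[μ(2/r₁ − 1/a_t)] = 4.1407 km/s.
First burn Δv₁ = |v_p − v₁| = 1.010 km/s.
At r₂, v₂ = √(μ/r₂) = 1.18385 km/s.
Transfer-orbit speed at r₂: v_a = √[μ(2/r₂ − 1/a_t)] = 0.592239 km/s.
Second burn Δv₂ = |v₂ − v_a| = 0.5916 km/s.
Δv = Δv₁ + Δv₂ = 1.010 + 0.5916 = 1.602 km/s.

Δv = 1602 m/s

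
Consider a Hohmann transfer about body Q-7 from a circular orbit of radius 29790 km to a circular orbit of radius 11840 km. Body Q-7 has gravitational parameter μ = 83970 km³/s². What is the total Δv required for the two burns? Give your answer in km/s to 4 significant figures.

Δv = 0.9355 km/s

Transfer-ellipse semi-major axis a_t = (r₁ + r₂)/2 = (29790 + 11840)/2 = 20815 km.
Circular speed at r₁: v₁ = √(μ/r₁) = √(83970/29790) = 1.6789 km/s.
On the transfer ellipse at r₁, v² = μ(2/r − 1/a) gives v_a = √[μ(2/r₁ − 1/a_t)] = 1.2662 km/s.
First burn Δv₁ = |v_a − v₁| = 0.4127 km/s.
At r₂, v₂ = √(μ/r₂) = 2.6631 km/s.
Transfer-orbit speed at r₂: v_p = √[μ(2/r₂ − 1/a_t)] = 3.1859 km/s.
Second burn Δv₂ = |v₂ − v_p| = 0.5228 km/s.
Δv = Δv₁ + Δv₂ = 0.4127 + 0.5228 = 0.9355 km/s.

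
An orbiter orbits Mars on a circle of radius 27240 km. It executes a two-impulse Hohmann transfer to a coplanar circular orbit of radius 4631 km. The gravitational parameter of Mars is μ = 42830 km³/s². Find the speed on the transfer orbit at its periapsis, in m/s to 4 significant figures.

v = 3976 m/s

Transfer-ellipse semi-major axis a_t = (r₁ + r₂)/2 = (27240 + 4631)/2 = 15935.5 km.
At periapsis, r = 4631 km.
Vis-viva: v = √[μ(2/r − 1/a_t)] = √[42830 × (2/4631 − 1/15935.5)] = 3.976 km/s.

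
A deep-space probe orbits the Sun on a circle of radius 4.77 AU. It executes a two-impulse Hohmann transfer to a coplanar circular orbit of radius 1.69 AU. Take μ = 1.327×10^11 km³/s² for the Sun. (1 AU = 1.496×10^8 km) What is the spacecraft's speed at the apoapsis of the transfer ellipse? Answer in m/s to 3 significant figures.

In km: r₁ = 4.77 × 1.496×10^8 = 7.13592×10^8 km; r₂ = 1.69 × 1.496×10^8 = 2.52824×10^8 km.
Transfer-ellipse semi-major axis a_t = (r₁ + r₂)/2 = (7.13592×10^8 + 2.52824×10^8)/2 = 4.83208×10^8 km.
At apoapsis, r = 7.13592×10^8 km.
Vis-viva: v = √[μ(2/r − 1/a_t)] = √[1.327×10^11 × (2/7.13592×10^8 − 1/4.83208×10^8)] = 9.864 km/s.

v = 9860 m/s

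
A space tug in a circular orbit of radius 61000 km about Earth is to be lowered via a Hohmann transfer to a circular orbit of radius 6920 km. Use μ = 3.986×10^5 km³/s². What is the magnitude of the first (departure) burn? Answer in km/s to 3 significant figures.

Transfer-ellipse semi-major axis a_t = (r₁ + r₂)/2 = (61000 + 6920)/2 = 33960 km.
On the circular orbit at r = 61000 km, v_c = √(μ/r) = 2.556 km/s.
Transfer-orbit speed at the same r (vis-viva, a = a_t): v_t = √[μ(2/r − 1/a_t)] = 1.154 km/s.
Δv₁ = |v_t − v_c| = |1.154 − 2.556| = 1.402 km/s.

Δv₁ = 1.40 km/s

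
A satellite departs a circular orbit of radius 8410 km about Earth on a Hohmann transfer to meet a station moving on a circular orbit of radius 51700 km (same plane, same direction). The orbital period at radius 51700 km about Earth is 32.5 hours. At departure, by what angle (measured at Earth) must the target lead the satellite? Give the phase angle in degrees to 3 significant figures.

φ = 100°

From Kepler's third law T² = 4π²r³/μ at r = 51700 km, T = 32.5 hours = 32.5 × 3600 s = 1.170×10^5 s: μ = 4π²r³/T² = 3.98529×10^5 km³/s².
Transfer-ellipse semi-major axis a_t = (r₁ + r₂)/2 = (8410 + 51700)/2 = 30055 km.
The half-period of the transfer ellipse is t = π√(a_t³/μ) = 25930 s.
The target's mean motion on its circular orbit is ω₂ = √(μ/r₂³) = 5.3702×10^-5 rad/s.
Angle swept by the target during transfer: ω₂·t = 1.3925 rad = 79.78°.
The satellite traverses 180° on the transfer ellipse, so the target must lead by 180° − 79.78° = 100°.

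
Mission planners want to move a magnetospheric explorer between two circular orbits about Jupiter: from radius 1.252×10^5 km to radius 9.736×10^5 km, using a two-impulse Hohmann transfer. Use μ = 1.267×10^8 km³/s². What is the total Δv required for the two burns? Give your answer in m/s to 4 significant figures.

Transfer-ellipse semi-major axis a_t = (r₁ + r₂)/2 = (1.252×10^5 + 9.736×10^5)/2 = 5.494×10^5 km.
At r₁ the circular-orbit speed is v₁ = √(μ/r₁) = 31.81 km/s.
Transfer-orbit speed at r₁ (vis-viva equation): v_p = √[μ(2/r₁ − 1/a_t)] = 42.35 km/s.
First burn Δv₁ = |v_p − v₁| = 10.54 km/s.
Circular speed at r₂: v₂ = √(μ/r₂) = 11.408 km/s.
Transfer-orbit speed at r₂: v_a = √[μ(2/r₂ − 1/a_t)] = 5.4457 km/s.
Second burn Δv₂ = |v₂ − v_a| = 5.962 km/s.
Total Δv = Δv₁ + Δv₂ = 16.50 km/s.

Δv = 16500 m/s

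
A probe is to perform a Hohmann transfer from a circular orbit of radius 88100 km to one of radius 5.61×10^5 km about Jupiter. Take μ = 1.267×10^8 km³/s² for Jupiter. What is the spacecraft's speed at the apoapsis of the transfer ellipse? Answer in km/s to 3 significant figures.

Transfer-ellipse semi-major axis a_t = (r₁ + r₂)/2 = (88100 + 5.610×10^5)/2 = 3.2455×10^5 km.
At apoapsis, r = 5.610×10^5 km.
Applying v² = μ(2/r − 1/a_t): v = 7.830 km/s.

v = 7.83 km/s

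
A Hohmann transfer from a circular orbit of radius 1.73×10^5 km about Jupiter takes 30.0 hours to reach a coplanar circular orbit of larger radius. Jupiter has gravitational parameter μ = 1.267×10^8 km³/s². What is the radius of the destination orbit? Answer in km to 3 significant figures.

Transfer time t = 30.0 hours = 1.080×10^5 s, and t = π√(a_t³/μ).
So a_t = (μ t²/π²)^(1/3) = (1.267×10^8 × (1.080×10^5)² / π²)^(1/3) = 5.3102×10^5 km.
Since a_t = (r₁ + r₂)/2, r₂ = 2a_t − r₁ = 2×5.3102×10^5 − 1.730×10^5 = 8.8904×10^5 km.

r₂ = 8.89×10^5 km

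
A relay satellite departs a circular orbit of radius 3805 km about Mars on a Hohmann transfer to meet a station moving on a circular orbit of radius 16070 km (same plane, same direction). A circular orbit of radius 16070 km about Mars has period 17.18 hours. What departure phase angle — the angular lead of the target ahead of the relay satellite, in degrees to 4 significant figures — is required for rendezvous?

From Kepler's third law T² = 4π²r³/μ at r = 16070 km, T = 17.18 hours = 17.18 × 3600 s = 61848 s: μ = 4π²r³/T² = 42830.8 km³/s².
Transfer-ellipse semi-major axis a_t = (r₁ + r₂)/2 = (3805 + 16070)/2 = 9937.5 km.
The half-period of the transfer ellipse is t = π√(a_t³/μ) = 15038 s.
Target angular speed ω₂ = √(μ/r₂³) = 1.0159×10^-4 rad/s.
Angle swept by the target during transfer: ω₂·t = 1.5277 rad = 87.53°.
Arrival is 180° from departure on the ellipse, so φ = 180° − 87.53° = 92.47°.

φ = 92.47°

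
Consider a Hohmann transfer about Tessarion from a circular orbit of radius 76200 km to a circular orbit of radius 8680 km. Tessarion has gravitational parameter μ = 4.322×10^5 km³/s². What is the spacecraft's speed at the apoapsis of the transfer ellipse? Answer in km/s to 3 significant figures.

v = 1.08 km/s

Transfer-ellipse semi-major axis a_t = (r₁ + r₂)/2 = (76200 + 8680)/2 = 42440 km.
The apoapsis of the transfer ellipse is at r = 76200 km.
From the vis-viva equation, v = √[μ(2/r − 1/a_t)] = 1.077 km/s.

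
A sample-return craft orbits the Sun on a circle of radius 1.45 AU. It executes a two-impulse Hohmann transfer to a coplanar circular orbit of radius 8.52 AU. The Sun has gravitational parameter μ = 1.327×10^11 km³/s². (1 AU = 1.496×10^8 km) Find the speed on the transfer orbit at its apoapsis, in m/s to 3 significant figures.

In km: r₁ = 1.45 × 1.496×10^8 = 2.1692×10^8 km; r₂ = 8.52 × 1.496×10^8 = 1.274592×10^9 km.
The Hohmann ellipse has a_t = (r₁ + r₂)/2 = 7.45756×10^8 km.
At apoapsis, r = 1.274592×10^9 km.
Applying v² = μ(2/r − 1/a_t): v = 5.503 km/s.

v = 5500 m/s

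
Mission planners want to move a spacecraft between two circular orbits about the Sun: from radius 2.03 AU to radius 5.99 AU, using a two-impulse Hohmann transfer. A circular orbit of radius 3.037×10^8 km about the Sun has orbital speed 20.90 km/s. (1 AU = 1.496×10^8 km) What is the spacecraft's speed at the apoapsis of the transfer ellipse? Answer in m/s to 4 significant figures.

From the circular-orbit relation v² = μ/r at r = 3.037×10^8 km: μ = v²r = (20.90)² × 3.037×10^8 = 1.32659×10^11 km³/s².
In km: r₁ = 2.03 × 1.496×10^8 = 3.03688×10^8 km; r₂ = 5.99 × 1.496×10^8 = 8.96104×10^8 km.
Semi-major axis of the transfer orbit: a_t = (3.03688×10^8 + 8.96104×10^8)/2 = 5.99896×10^8 km.
At apoapsis, r = 8.96104×10^8 km.
From the vis-viva equation, v = √[μ(2/r − 1/a_t)] = 8.657 km/s.

v = 8657 m/s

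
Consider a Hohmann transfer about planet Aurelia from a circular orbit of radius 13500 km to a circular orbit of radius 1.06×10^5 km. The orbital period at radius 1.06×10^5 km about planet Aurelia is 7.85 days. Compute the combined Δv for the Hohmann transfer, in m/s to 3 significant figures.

Δv = 1430 m/s

From Kepler's third law T² = 4π²r³/μ at r = 1.06×10^5 km, T = 7.85 days = 7.85 × 86400 s = 6.7824×10^5 s: μ = 4π²r³/T² = 1.02214×10^5 km³/s².
Semi-major axis of the transfer orbit: a_t = (13500 + 1.060×10^5)/2 = 59750 km.
Circular speed at r₁: v₁ = √(μ/r₁) = √(1.02214×10^5/13500) = 2.7516 km/s.
On the transfer ellipse at r₁, v² = μ(2/r − 1/a) gives v_p = √[μ(2/r₁ − 1/a_t)] = 3.6650 km/s.
First burn Δv₁ = |v_p − v₁| = 0.9134 km/s.
Circular speed at r₂: v₂ = √(μ/r₂) = 0.9820 km/s.
Transfer-orbit speed at r₂: v_a = √[μ(2/r₂ − 1/a_t)] = 0.4668 km/s.
Second burn Δv₂ = |v₂ − v_a| = 0.5152 km/s.
Δv = Δv₁ + Δv₂ = 0.9134 + 0.5152 = 1.429 km/s.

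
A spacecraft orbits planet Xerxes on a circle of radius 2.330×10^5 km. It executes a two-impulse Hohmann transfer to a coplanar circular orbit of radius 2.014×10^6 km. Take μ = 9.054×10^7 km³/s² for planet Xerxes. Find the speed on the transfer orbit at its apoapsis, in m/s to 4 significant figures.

Transfer-ellipse semi-major axis a_t = (r₁ + r₂)/2 = (2.330×10^5 + 2.014×10^6)/2 = 1.1235×10^6 km.
The apoapsis of the transfer ellipse is at r = 2.014×10^6 km.
From the vis-viva equation, v = √[μ(2/r − 1/a_t)] = 3.053 km/s.

v = 3053 m/s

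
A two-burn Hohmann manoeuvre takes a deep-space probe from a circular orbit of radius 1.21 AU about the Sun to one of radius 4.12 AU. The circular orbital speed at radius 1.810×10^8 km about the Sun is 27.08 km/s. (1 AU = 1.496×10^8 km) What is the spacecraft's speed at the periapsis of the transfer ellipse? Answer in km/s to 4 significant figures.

From the circular-orbit relation v² = μ/r at r = 1.810×10^8 km: μ = v²r = (27.08)² × 1.810×10^8 = 1.32732×10^11 km³/s².
In km: r₁ = 1.21 × 1.496×10^8 = 1.81016×10^8 km; r₂ = 4.12 × 1.496×10^8 = 6.16352×10^8 km.
The Hohmann ellipse has a_t = (r₁ + r₂)/2 = 3.98684×10^8 km.
At periapsis, r = 1.81016×10^8 km.
Applying v² = μ(2/r − 1/a_t): v = 33.67 km/s.

v = 33.67 km/s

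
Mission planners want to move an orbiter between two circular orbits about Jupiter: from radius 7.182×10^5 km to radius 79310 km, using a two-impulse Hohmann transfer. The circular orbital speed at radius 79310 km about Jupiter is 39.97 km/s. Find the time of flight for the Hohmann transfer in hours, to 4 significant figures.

t = 19.52 hours

From the circular-orbit relation v² = μ/r at r = 79310 km: μ = v²r = (39.97)² × 79310 = 1.26706×10^8 km³/s².
The Hohmann ellipse has a_t = (r₁ + r₂)/2 = 3.98755×10^5 km.
Transfer time t = π√(a_t³/μ) = π√((3.98755×10^5)³ / 1.26706×10^8) = 70280 s.
Converting: 70280 s ÷ 3600 s/hour = 19.52 hours.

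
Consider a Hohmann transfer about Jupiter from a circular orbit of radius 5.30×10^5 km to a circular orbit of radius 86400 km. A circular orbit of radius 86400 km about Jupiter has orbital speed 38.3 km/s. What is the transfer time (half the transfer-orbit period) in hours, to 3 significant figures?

t = 13.3 hours

From the circular-orbit relation v² = μ/r at r = 86400 km: μ = v²r = (38.3)² × 86400 = 1.26739×10^8 km³/s².
Transfer-ellipse semi-major axis a_t = (r₁ + r₂)/2 = (5.300×10^5 + 86400)/2 = 3.082×10^5 km.
Transfer time t = π√(a_t³/μ) = π√((3.082×10^5)³ / 1.26739×10^8) = 47750 s.
Converting: 47750 s ÷ 3600 s/hour = 13.3 hours.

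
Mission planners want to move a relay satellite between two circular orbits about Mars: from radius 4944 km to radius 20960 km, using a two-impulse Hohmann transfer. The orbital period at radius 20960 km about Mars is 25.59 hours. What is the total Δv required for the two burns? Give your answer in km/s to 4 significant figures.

Δv = 1.347 km/s

From Kepler's third law T² = 4π²r³/μ at r = 20960 km, T = 25.59 hours = 25.59 × 3600 s = 92124 s: μ = 4π²r³/T² = 42833.9 km³/s².
Transfer-ellipse semi-major axis a_t = (r₁ + r₂)/2 = (4944 + 20960)/2 = 12952 km.
Circular speed at r₁: v₁ = √(μ/r₁) = √(42833.9/4944) = 2.943 km/s.
On the transfer ellipse at r₁, v² = μ(2/r − 1/a) gives v_p = √[μ(2/r₁ − 1/a_t)] = 3.744 km/s.
First burn Δv₁ = |v_p − v₁| = 0.8010 km/s.
Circular speed at r₂: v₂ = √(μ/r₂) = 1.4295 km/s.
Transfer-orbit speed at r₂: v_a = √[μ(2/r₂ − 1/a_t)] = 0.88322 km/s.
Second burn Δv₂ = |v₂ − v_a| = 0.5463 km/s.
Δv = Δv₁ + Δv₂ = 0.8010 + 0.5463 = 1.347 km/s.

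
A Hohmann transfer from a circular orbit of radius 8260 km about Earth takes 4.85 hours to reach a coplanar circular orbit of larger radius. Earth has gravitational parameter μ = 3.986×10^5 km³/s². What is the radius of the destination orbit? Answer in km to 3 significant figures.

Transfer time t = 4.85 hours = 17460 s, and t = π√(a_t³/μ).
So a_t = (μ t²/π²)^(1/3) = (3.986×10^5 × (17460)² / π²)^(1/3) = 23091 km.
Since a_t = (r₁ + r₂)/2, r₂ = 2a_t − r₁ = 2×23091 − 8260 = 37922 km.

r₂ = 37900 km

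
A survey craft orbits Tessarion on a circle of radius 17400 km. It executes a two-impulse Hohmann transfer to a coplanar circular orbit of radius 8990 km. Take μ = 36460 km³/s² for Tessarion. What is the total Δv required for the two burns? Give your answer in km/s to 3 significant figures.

Δv = 0.551 km/s

The Hohmann ellipse has a_t = (r₁ + r₂)/2 = 13195 km.
At r₁ the circular-orbit speed is v₁ = √(μ/r₁) = 1.44755 km/s.
On the transfer ellipse at r₁, vis-viva gives v_a = √[μ(2/r₁ − 1/a_t)] = 1.19484 km/s.
First burn Δv₁ = |v_a − v₁| = 0.2527 km/s.
Circular speed at r₂: v₂ = √(μ/r₂) = 2.0139 km/s.
Transfer-orbit speed at r₂: v_p = √[μ(2/r₂ − 1/a_t)] = 2.3126 km/s.
Second burn Δv₂ = |v₂ − v_p| = 0.2987 km/s.
Δv = Δv₁ + Δv₂ = 0.2527 + 0.2987 = 0.5514 km/s.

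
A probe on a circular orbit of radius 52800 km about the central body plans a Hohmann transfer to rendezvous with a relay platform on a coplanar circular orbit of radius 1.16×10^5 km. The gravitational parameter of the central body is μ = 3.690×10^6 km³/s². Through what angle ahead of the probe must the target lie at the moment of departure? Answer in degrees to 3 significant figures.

The Hohmann ellipse has a_t = (r₁ + r₂)/2 = 84400 km.
Transfer time t = π√(a_t³/μ) = 40100 s.
Target angular speed ω₂ = √(μ/r₂³) = 4.862×10^-5 rad/s.
Angle swept by the target during transfer: ω₂·t = 1.950 rad = 111.7°.
The probe traverses 180° on the transfer ellipse, so the target must lead by 180° − 111.7° = 68.3°.

φ = 68.3°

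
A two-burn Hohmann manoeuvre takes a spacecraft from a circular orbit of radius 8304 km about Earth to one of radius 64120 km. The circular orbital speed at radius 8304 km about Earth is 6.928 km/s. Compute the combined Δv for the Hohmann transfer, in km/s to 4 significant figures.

From the circular-orbit relation v² = μ/r at r = 8304 km: μ = v²r = (6.928)² × 8304 = 3.98569×10^5 km³/s².
Transfer-ellipse semi-major axis a_t = (r₁ + r₂)/2 = (8304 + 64120)/2 = 36212 km.
At r₁ the circular-orbit speed is v₁ = √(μ/r₁) = 6.928 km/s.
Transfer-orbit speed at r₁ (vis-viva equation): v_p = √[μ(2/r₁ − 1/a_t)] = 9.219 km/s.
First burn Δv₁ = |v_p − v₁| = 2.291 km/s.
Circular speed at r₂: v₂ = √(μ/r₂) = 2.493 km/s.
Transfer-orbit speed at r₂: v_a = √[μ(2/r₂ − 1/a_t)] = 1.194 km/s.
Second burn Δv₂ = |v₂ − v_a| = 1.299 km/s.
Total Δv = Δv₁ + Δv₂ = 3.590 km/s.

Δv = 3.590 km/s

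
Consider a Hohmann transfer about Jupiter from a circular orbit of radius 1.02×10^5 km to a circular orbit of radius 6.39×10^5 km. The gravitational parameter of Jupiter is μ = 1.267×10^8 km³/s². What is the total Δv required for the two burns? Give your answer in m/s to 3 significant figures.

Δv = 17700 m/s

Transfer-ellipse semi-major axis a_t = (r₁ + r₂)/2 = (1.020×10^5 + 6.390×10^5)/2 = 3.705×10^5 km.
Circular speed at r₁: v₁ = √(μ/r₁) = √(1.267×10^8/1.020×10^5) = 35.244 km/s.
Transfer-orbit speed at r₁ (vis-viva): v_p = √[μ(2/r₁ − 1/a_t)] = 46.285 km/s.
First burn Δv₁ = |v_p − v₁| = 11.04 km/s.
At r₂, v₂ = √(μ/r₂) = 14.081 km/s.
Transfer-orbit speed at r₂: v_a = √[μ(2/r₂ − 1/a_t)] = 7.3883 km/s.
Second burn Δv₂ = |v₂ − v_a| = 6.693 km/s.
Δv = Δv₁ + Δv₂ = 11.04 + 6.693 = 17.73 km/s.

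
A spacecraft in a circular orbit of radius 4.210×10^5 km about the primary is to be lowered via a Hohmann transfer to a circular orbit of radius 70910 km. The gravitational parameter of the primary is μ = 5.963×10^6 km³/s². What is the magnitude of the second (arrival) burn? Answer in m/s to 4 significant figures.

Δv₂ = 2827 m/s

The Hohmann ellipse has a_t = (r₁ + r₂)/2 = 2.45955×10^5 km.
On the circular orbit at r = 70910 km, v_c = √(μ/r) = 9.17020 km/s.
Vis-viva on the transfer ellipse at r = 70910 km gives v_t = √[μ(2/r − 1/a_t)] = 11.9975 km/s.
Δv₂ = |v_t − v_c| = |11.9975 − 9.17020| = 2.827 km/s.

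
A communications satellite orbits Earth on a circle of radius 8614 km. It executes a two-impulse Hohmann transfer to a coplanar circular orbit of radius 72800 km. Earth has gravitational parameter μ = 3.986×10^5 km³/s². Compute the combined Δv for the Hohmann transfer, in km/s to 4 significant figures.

Δv = 3.558 km/s

Transfer-ellipse semi-major axis a_t = (r₁ + r₂)/2 = (8614 + 72800)/2 = 40707 km.
At r₁ the circular-orbit speed is v₁ = √(μ/r₁) = 6.8025 km/s.
Transfer-orbit speed at r₁ (vis-viva): v_p = √[μ(2/r₁ − 1/a_t)] = 9.0970 km/s.
First burn Δv₁ = |v_p − v₁| = 2.2945 km/s.
At r₂, v₂ = √(μ/r₂) = 2.3399 km/s.
Transfer-orbit speed at r₂: v_a = √[μ(2/r₂ − 1/a_t)] = 1.0764 km/s.
Second burn Δv₂ = |v₂ − v_a| = 1.2635 km/s.
Δv = Δv₁ + Δv₂ = 2.2945 + 1.2635 = 3.558 km/s.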